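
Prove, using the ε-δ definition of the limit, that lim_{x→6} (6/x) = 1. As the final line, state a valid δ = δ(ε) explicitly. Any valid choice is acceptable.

Fix ε > 0. We seek δ > 0 such that 0 < |x − 6| < δ implies |6/x − 1| < ε.
|6/x − 1| = 6·|6 − x|/(6·|x|) = 6|x − 6|/(6|x|).
Restrict δ ≤ 3. Then |x − 6| < 3 gives |x| > 3, so 6|x| > 18.
Then |6/x − 1| < 6|x − 6|/18, which is < ε when |x − 6| < 3ε.
Take δ = min(3, 3ε). Then 0 < |x − 6| < δ gives both |x − 6| < 3 and |x − 6| < 3ε, so |6/x − 1| < ε.

δ = min(3, 3ε)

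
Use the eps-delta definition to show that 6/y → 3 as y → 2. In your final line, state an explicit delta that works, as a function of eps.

delta = min(1, (1/3)eps)

Let eps > 0. We seek delta > 0 such that 0 < |y − 2| < delta implies |6/y − 3| < eps.
|6/y − 3| = 6·|2 − y|/(2·|y|) = 6|y − 2|/(2|y|).
Restrict delta ≤ 1. Then |y − 2| < 1 gives |y| > 1, so 2|y| > 2.
Then |6/y − 3| < 6|y − 2|/2, which is < eps when |y − 2| < (1/3)eps.
Take delta = min(1, (1/3)eps). Then 0 < |y − 2| < delta gives both |y − 2| < 1 and |y − 2| < (1/3)eps, so |6/y − 3| < eps.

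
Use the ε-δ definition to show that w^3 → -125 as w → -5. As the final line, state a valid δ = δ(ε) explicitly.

Suppose ε > 0. We seek δ > 0 with 0 < |w + 5| < δ ⇒ |w^3 + 125| < ε.
Factor: w^3 + 125 = (w + 5)(w^2 - 5w + 25), so |w^3 + 125| = |w + 5|·|w^2 - 5w + 25|.
Restrict δ ≤ 1. Then |w + 5| < 1 gives |w| < 6, so by the triangle inequality |w^2 - 5w + 25| ≤ 6^2 + 5·6 + 25 = 91.
Hence |w^3 + 125| ≤ 91|w + 5|, which is < ε once |w + 5| < ε/91.
Take δ = min(1, ε/91). If 0 < |w + 5| < δ then both bounds hold and |w^3 + 125| ≤ 91|w + 5| < 91·(ε/91) = ε.

δ = min(1, ε/91)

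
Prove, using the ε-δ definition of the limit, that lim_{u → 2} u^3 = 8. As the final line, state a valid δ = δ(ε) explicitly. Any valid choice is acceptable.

Let ε > 0. We seek δ > 0 with 0 < |u − 2| < δ ⇒ |u^3 − 8| < ε.
Factor: u^3 − 8 = (u − 2)(u^2 + 2u + 4), so |u^3 − 8| = |u − 2|·|u^2 + 2u + 4|.
Restrict δ ≤ 2. Then |u − 2| < 2 gives |u| < 4, so by the triangle inequality |u^2 + 2u + 4| ≤ 4^2 + 2·4 + 4 = 28.
Hence |u^3 − 8| ≤ 28|u − 2|, which is < ε once |u − 2| < ε/28.
Take δ = min(2, ε/28). If 0 < |u − 2| < δ then both bounds hold and |u^3 − 8| ≤ 28|u − 2| < 28·(ε/28) = ε.

δ = min(2, ε/28)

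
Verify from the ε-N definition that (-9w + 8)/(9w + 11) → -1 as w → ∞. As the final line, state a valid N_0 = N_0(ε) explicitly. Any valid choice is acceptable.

N_0 = (19/9)/ε

Let ε > 0 be given. We seek N_0 > 0 such that w > N_0 implies |(-9w + 8)/(9w + 11) + 1| < ε.
(-9w + 8)/(9w + 11) + 1 = (9(-9w + 8) − (-9)(9w + 11)) / (9(9w + 11)) = 171/(9(9w + 11)).
For w > 0 we have 9w + 11 > 9w, so |(-9w + 8)/(9w + 11) + 1| = 171/(9(9w + 11)) < 171/(9·9w) = (19/9)/w.
Thus |(-9w + 8)/(9w + 11) + 1| < ε whenever w > (19/9)/ε.
Take N_0 = (19/9)/ε. If w > N_0 then |(-9w + 8)/(9w + 11) + 1| < (19/9)/w < ε.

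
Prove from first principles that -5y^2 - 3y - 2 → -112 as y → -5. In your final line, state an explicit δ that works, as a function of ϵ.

Let ϵ > 0 be given. We want δ > 0 such that 0 < |y + 5| < δ implies |(-5y^2 - 3y - 2) + 112| < ϵ.
(-5y^2 - 3y - 2) + 112 = -5y^2 - 3y + 110 = (y + 5)(-5y + 22).
So |(-5y^2 - 3y - 2) + 112| = |y + 5|·|-5y + 22|.
Require δ ≤ 2. Then |y + 5| < 2 gives |y| < 7, and by the triangle inequality |-5y + 22| ≤ 5·7 + 22 = 57.
Hence |(-5y^2 - 3y - 2) + 112| ≤ 57|y + 5| < ϵ provided |y + 5| < ϵ/57.
Choosing δ = min(2, ϵ/57) ensures both conditions, hence |(-5y^2 - 3y - 2) + 112| < ϵ.

δ = min(2, ϵ/57)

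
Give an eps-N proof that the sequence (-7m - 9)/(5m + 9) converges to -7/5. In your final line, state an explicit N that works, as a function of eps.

N = (18/25)/eps

Let eps > 0 be given. For m ≥ 1, |(-7m - 9)/(5m + 9) + 7/5| = |18|/(5(5m + 9)) = 18/(5(5m + 9)).
Since 5m + 9 ≥ 5m for m ≥ 1, this is ≤ 18/(5·5m) = (18/25)/m.
So |(-7m - 9)/(5m + 9) + 7/5| < eps whenever m > (18/25)/eps.
Take N = (18/25)/eps. If m > N then |(-7m - 9)/(5m + 9) + 7/5| ≤ (18/25)/m < eps.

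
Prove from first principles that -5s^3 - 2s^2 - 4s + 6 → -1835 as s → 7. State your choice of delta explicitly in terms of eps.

delta = min(1, eps/879)

Let eps > 0. We want delta > 0 such that 0 < |s − 7| < delta implies |(-5s^3 - 2s^2 - 4s + 6) + 1835| < eps.
(-5s^3 - 2s^2 - 4s + 6) + 1835 = -5s^3 - 2s^2 - 4s + 1841 = (s − 7)(-5s^2 - 37s - 263).
So |(-5s^3 - 2s^2 - 4s + 6) + 1835| = |s − 7|·|-5s^2 - 37s - 263|.
Require delta ≤ 1. Then |s − 7| < 1 gives |s| < 8, and by the triangle inequality |-5s^2 - 37s - 263| ≤ 5·8^2 + 37·8 + 263 = 879.
Hence |(-5s^3 - 2s^2 - 4s + 6) + 1835| ≤ 879|s − 7| < eps provided |s − 7| < eps/879.
Take delta = min(1, eps/879). Then 0 < |s − 7| < delta gives both |s − 7| < 1 and |s − 7| < eps/879, so |(-5s^3 - 2s^2 - 4s + 6) + 1835| < eps.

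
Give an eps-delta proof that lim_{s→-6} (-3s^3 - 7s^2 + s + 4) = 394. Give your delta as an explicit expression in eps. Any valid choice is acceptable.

Suppose eps > 0. We want delta > 0 such that 0 < |s + 6| < delta implies |(-3s^3 - 7s^2 + s + 4) − 394| < eps.
(-3s^3 - 7s^2 + s + 4) − 394 = -3s^3 - 7s^2 + s - 390 = (s + 6)(-3s^2 + 11s - 65).
So |(-3s^3 - 7s^2 + s + 4) − 394| = |s + 6|·|-3s^2 + 11s - 65|.
Assume first that |s + 6| < 1, so |s| < 7. Then |-3s^2 + 11s - 65| ≤ 3·7^2 + 11·7 + 65 = 289.
Hence |(-3s^3 - 7s^2 + s + 4) − 394| ≤ 289|s + 6| < eps provided |s + 6| < eps/289.
Take delta = min(1, eps/289). Then 0 < |s + 6| < delta gives both |s + 6| < 1 and |s + 6| < eps/289, so |(-3s^3 - 7s^2 + s + 4) − 394| < eps.

delta = min(1, eps/289)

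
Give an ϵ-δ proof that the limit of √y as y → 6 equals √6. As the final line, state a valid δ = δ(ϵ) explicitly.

Fix ϵ > 0. We want δ > 0 such that 0 < |y − 6| < δ implies |√y − √6| < ϵ.
Rationalise: √y − √6 = (y − 6)/(√y + √6), so |√y − √6| = |y − 6|/(√y + √6).
Restrict δ ≤ 6 so that |y − 6| < 6 forces y > 0, and then √y + √6 > √6.
Hence |√y − √6| < |y − 6|/√6, which is < ϵ once |y − 6| < √6·ϵ.
Take δ = min(6, √6·ϵ). If 0 < |y − 6| < δ then y > 0 and |√y − √6| < |y − 6|/√6 < ϵ.

δ = min(6, √6·ϵ)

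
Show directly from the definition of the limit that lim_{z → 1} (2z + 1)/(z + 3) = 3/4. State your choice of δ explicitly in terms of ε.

δ = min(2, (8/5)ε)

Let ε > 0. We want δ > 0 with 0 < |z − 1| < δ ⇒ |(2z + 1)/(z + 3) − (3/4)| < ε.
Combining over a common denominator, (2z + 1)/(z + 3) − (3/4) = [(2z + 1)·4 − 3·(z + 3)] / [4·(z + 3)] = 5(z − 1) / (4(z + 3)).
So |(2z + 1)/(z + 3) − (3/4)| = 5|z − 1| / (4·|z + 3|).
Require δ ≤ 2, so |z + 3| ≥ |4| − |z − 1| > 4 − 2 = 2.
Hence |(2z + 1)/(z + 3) − (3/4)| < 5|z − 1|/(4·2) = (5/8)|z − 1|, which is < ε once |z − 1| < (8/5)ε.
Take δ = min(2, (8/5)ε). Then 0 < |z − 1| < δ forces both bounds, so |(2z + 1)/(z + 3) − (3/4)| < ε.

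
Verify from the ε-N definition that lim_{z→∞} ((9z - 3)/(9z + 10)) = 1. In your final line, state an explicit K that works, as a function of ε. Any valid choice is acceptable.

Let ε > 0 be given. We seek K > 0 such that z > K implies |(9z - 3)/(9z + 10) − 1| < ε.
(9z - 3)/(9z + 10) − 1 = (9(9z - 3) − 9(9z + 10)) / (9(9z + 10)) = -117/(9(9z + 10)).
For z > 0 we have 9z + 10 > 9z, so |(9z - 3)/(9z + 10) − 1| = 117/(9(9z + 10)) < 117/(9·9z) = (13/9)/z.
Thus |(9z - 3)/(9z + 10) − 1| < ε whenever z > (13/9)/ε.
Take K = (13/9)/ε. If z > K then |(9z - 3)/(9z + 10) − 1| < (13/9)/z < ε.

K = (13/9)/ε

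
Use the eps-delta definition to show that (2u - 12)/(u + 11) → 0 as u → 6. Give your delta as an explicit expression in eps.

Fix eps > 0. We want delta > 0 with 0 < |u − 6| < delta ⇒ |(2u - 12)/(u + 11) − 0| < eps.
Combining over a common denominator, (2u - 12)/(u + 11) − 0 = [(2u - 12)·17 − 0·(u + 11)] / [17·(u + 11)] = 34(u − 6) / (17(u + 11)).
So |(2u - 12)/(u + 11) − 0| = 34|u − 6| / (17·|u + 11|).
Restrict delta ≤ 17/2. Then |u − 6| < 17/2 gives |u + 11| = |(u − 6) + 17| ≥ 17 − 17/2 = 17/2.
Hence |(2u - 12)/(u + 11) − 0| < 34|u − 6|/(17·(17/2)) = (4/17)|u − 6|, which is < eps once |u − 6| < (17/4)eps.
Take delta = min(17/2, (17/4)eps). Then 0 < |u − 6| < delta forces both bounds, so |(2u - 12)/(u + 11) − 0| < eps.

delta = min(17/2, (17/4)eps)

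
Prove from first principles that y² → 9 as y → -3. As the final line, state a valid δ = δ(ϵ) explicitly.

δ = min(1, ϵ/7)

Fix ϵ > 0. We seek δ > 0 with 0 < |y + 3| < δ ⇒ |y² − 9| < ϵ.
Factor: y² − 9 = (y + 3)(y - 3), so |y² − 9| = |y + 3|·|y - 3|.
Impose δ ≤ 1 so that |y| < 4; then |y - 3| ≤ 7.
Hence |y² − 9| ≤ 7|y + 3|, which is < ϵ once |y + 3| < ϵ/7.
Take δ = min(1, ϵ/7). If 0 < |y + 3| < δ then both bounds hold and |y² − 9| ≤ 7|y + 3| < 7·(ϵ/7) = ϵ.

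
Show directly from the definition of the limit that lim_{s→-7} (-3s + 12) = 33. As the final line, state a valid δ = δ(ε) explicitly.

Let ε > 0. We need δ > 0 so that 0 < |s + 7| < δ implies |(-3s + 12) − 33| < ε.
Since (-3s + 12) − 33 = -3(s + 7), we have |(-3s + 12) − 33| = 3|s + 7|.
Thus it suffices that |s + 7| < ε/3.
Choosing δ = ε/3 gives |(-3s + 12) − 33| = 3|s + 7| < ε whenever |s + 7| < δ.

δ = ε/3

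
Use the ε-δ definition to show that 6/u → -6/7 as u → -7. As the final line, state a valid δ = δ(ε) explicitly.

Let ε > 0 be given. We seek δ > 0 such that 0 < |u + 7| < δ implies |6/u + 6/7| < ε.
|6/u + 6/7| = 6·|-7 − u|/(7·|u|) = 6|u + 7|/(7|u|).
Restrict δ ≤ 7/2. Then |u + 7| < 7/2 gives |u| > 7/2, so 7|u| > 49/2.
Then |6/u + 6/7| < 6|u + 7|/(49/2), which is < ε when |u + 7| < (49/12)ε.
Take δ = min(7/2, (49/12)ε). Then 0 < |u + 7| < δ gives both |u + 7| < 7/2 and |u + 7| < (49/12)ε, so |6/u + 6/7| < ε.

δ = min(7/2, (49/12)ε)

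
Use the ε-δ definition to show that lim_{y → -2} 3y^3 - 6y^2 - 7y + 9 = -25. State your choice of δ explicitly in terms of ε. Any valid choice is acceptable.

δ = min(1, ε/80)

Let ε > 0 be given. We want δ > 0 such that 0 < |y + 2| < δ implies |(3y^3 - 6y^2 - 7y + 9) + 25| < ε.
(3y^3 - 6y^2 - 7y + 9) + 25 = 3y^3 - 6y^2 - 7y + 34 = (y + 2)(3y^2 - 12y + 17).
So |(3y^3 - 6y^2 - 7y + 9) + 25| = |y + 2|·|3y^2 - 12y + 17|.
Require δ ≤ 1. Then |y + 2| < 1 gives |y| < 3, and by the triangle inequality |3y^2 - 12y + 17| ≤ 3·3^2 + 12·3 + 17 = 80.
Hence |(3y^3 - 6y^2 - 7y + 9) + 25| ≤ 80|y + 2| < ε provided |y + 2| < ε/80.
Take δ = min(1, ε/80). Then 0 < |y + 2| < δ gives both |y + 2| < 1 and |y + 2| < ε/80, so |(3y^3 - 6y^2 - 7y + 9) + 25| < ε.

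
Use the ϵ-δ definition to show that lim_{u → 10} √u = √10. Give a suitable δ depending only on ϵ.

Fix ϵ > 0. We want δ > 0 such that 0 < |u − 10| < δ implies |√u − √10| < ϵ.
Rationalise: √u − √10 = (u − 10)/(√u + √10), so |√u − √10| = |u − 10|/(√u + √10).
Restrict δ ≤ 10 so that |u − 10| < 10 forces u > 0, and then √u + √10 > √10.
Hence |√u − √10| < |u − 10|/√10, which is < ϵ once |u − 10| < √10·ϵ.
Take δ = min(10, √10·ϵ). If 0 < |u − 10| < δ then u > 0 and |√u − √10| < |u − 10|/√10 < ϵ.

δ = min(10, √10·ϵ)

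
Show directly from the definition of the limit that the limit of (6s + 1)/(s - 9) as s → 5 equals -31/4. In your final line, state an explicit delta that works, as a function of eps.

delta = min(2, (8/55)eps)

Fix eps > 0. We want delta > 0 with 0 < |s − 5| < delta ⇒ |(6s + 1)/(s - 9) + 31/4| < eps.
Combining over a common denominator, (6s + 1)/(s - 9) + 31/4 = [(6s + 1)·(-4) − 31·(s - 9)] / [(-4)·(s - 9)] = -55(s − 5) / ((-4)(s - 9)).
So |(6s + 1)/(s - 9) + 31/4| = 55|s − 5| / (4·|s − 9|).
Require delta ≤ 2, so |s − 9| ≥ |-4| − |s − 5| > 4 − 2 = 2.
Hence |(6s + 1)/(s - 9) + 31/4| < 55|s − 5|/(4·2) = (55/8)|s − 5|, which is < eps once |s − 5| < (8/55)eps.
Take delta = min(2, (8/55)eps). Then 0 < |s − 5| < delta forces both bounds, so |(6s + 1)/(s - 9) + 31/4| < eps.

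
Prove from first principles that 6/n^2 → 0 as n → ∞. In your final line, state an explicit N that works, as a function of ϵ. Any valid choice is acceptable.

Fix ϵ > 0. For n ≥ 1, |6/n^2 − 0| = 6/n^2.
6/n^2 < ϵ ⇔ n^2 > 6/ϵ ⇔ n > (6/ϵ)^{1/2}.
Take N = (6/ϵ)^{1/2}. Then n > N implies 6/n^2 < ϵ.

N = (6/ϵ)^{1/2}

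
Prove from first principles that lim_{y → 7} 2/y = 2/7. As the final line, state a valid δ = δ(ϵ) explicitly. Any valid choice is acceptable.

δ = min(7/2, (49/4)ϵ)

Fix ϵ > 0. We seek δ > 0 such that 0 < |y − 7| < δ implies |2/y − (2/7)| < ϵ.
|2/y − (2/7)| = 2·|7 − y|/(7·|y|) = 2|y − 7|/(7|y|).
Require δ ≤ 7/2 so that |y| > 7 − 7/2 = 7/2, hence 7|y| > 49/2.
Then |2/y − (2/7)| < 2|y − 7|/(49/2), which is < ϵ when |y − 7| < (49/4)ϵ.
Take δ = min(7/2, (49/4)ϵ). Then 0 < |y − 7| < δ gives both |y − 7| < 7/2 and |y − 7| < (49/4)ϵ, so |2/y − (2/7)| < ϵ.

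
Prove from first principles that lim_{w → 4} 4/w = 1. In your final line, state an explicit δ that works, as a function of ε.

δ = min(2, 2ε)

Let ε > 0. We seek δ > 0 such that 0 < |w − 4| < δ implies |4/w − 1| < ε.
|4/w − 1| = 4·|4 − w|/(4·|w|) = 4|w − 4|/(4|w|).
Restrict δ ≤ 2. Then |w − 4| < 2 gives |w| > 2, so 4|w| > 8.
Then |4/w − 1| < 4|w − 4|/8, which is < ε when |w − 4| < 2ε.
Take δ = min(2, 2ε). Then 0 < |w − 4| < δ gives both |w − 4| < 2 and |w − 4| < 2ε, so |4/w − 1| < ε.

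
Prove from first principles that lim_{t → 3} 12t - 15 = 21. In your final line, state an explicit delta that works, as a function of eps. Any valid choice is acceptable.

Let eps > 0. We need delta > 0 so that 0 < |t − 3| < delta implies |(12t - 15) − 21| < eps.
|(12t - 15) − 21| = |12t - 36| = 12|t − 3|.
So 12|t − 3| < eps exactly when |t − 3| < eps/12.
Take delta = eps/12. If 0 < |t − 3| < delta then |(12t - 15) − 21| = 12|t − 3| < 12·(eps/12) = eps.

delta = eps/12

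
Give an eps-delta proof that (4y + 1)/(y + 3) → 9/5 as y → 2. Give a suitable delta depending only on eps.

Fix eps > 0. We want delta > 0 with 0 < |y − 2| < delta ⇒ |(4y + 1)/(y + 3) − (9/5)| < eps.
Combining over a common denominator, (4y + 1)/(y + 3) − (9/5) = [(4y + 1)·5 − 9·(y + 3)] / [5·(y + 3)] = 11(y − 2) / (5(y + 3)).
So |(4y + 1)/(y + 3) − (9/5)| = 11|y − 2| / (5·|y + 3|).
Restrict delta ≤ 5/2. Then |y − 2| < 5/2 gives |y + 3| = |(y − 2) + 5| ≥ 5 − 5/2 = 5/2.
Hence |(4y + 1)/(y + 3) − (9/5)| < 11|y − 2|/(5·(5/2)) = (22/25)|y − 2|, which is < eps once |y − 2| < (25/22)eps.
Take delta = min(5/2, (25/22)eps). Then 0 < |y − 2| < delta forces both bounds, so |(4y + 1)/(y + 3) − (9/5)| < eps.

delta = min(5/2, (25/22)eps)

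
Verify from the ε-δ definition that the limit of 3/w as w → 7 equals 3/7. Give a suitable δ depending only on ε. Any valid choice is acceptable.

δ = min(7/2, (49/6)ε)

Let ε > 0 be given. We seek δ > 0 such that 0 < |w − 7| < δ implies |3/w − (3/7)| < ε.
|3/w − (3/7)| = 3·|7 − w|/(7·|w|) = 3|w − 7|/(7|w|).
Require δ ≤ 7/2 so that |w| > 7 − 7/2 = 7/2, hence 7|w| > 49/2.
Then |3/w − (3/7)| < 3|w − 7|/(49/2), which is < ε when |w − 7| < (49/6)ε.
Take δ = min(7/2, (49/6)ε). Then 0 < |w − 7| < δ gives both |w − 7| < 7/2 and |w − 7| < (49/6)ε, so |3/w − (3/7)| < ε.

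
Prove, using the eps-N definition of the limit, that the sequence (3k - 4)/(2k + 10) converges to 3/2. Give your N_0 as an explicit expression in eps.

N_0 = (19/2)/eps

Let eps > 0 be given. For k ≥ 1, |(3k - 4)/(2k + 10) − (3/2)| = |-38|/(2(2k + 10)) = 38/(2(2k + 10)).
Since 2k + 10 ≥ 2k for k ≥ 1, this is ≤ 38/(2·2k) = (19/2)/k.
So |(3k - 4)/(2k + 10) − (3/2)| < eps whenever k > (19/2)/eps.
Take N_0 = (19/2)/eps. If k > N_0 then |(3k - 4)/(2k + 10) − (3/2)| ≤ (19/2)/k < eps.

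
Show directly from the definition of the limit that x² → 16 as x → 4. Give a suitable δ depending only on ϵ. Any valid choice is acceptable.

δ = min(1, ϵ/9)

Let ϵ > 0 be given. We seek δ > 0 with 0 < |x − 4| < δ ⇒ |x² − 16| < ϵ.
Factor: x² − 16 = (x − 4)(x + 4), so |x² − 16| = |x − 4|·|x + 4|.
Restrict δ ≤ 1. Then |x − 4| < 1 gives |x| < 5, so by the triangle inequality |x + 4| ≤ 5 + 4 = 9.
Hence |x² − 16| ≤ 9|x − 4|, which is < ϵ once |x − 4| < ϵ/9.
Take δ = min(1, ϵ/9). If 0 < |x − 4| < δ then both bounds hold and |x² − 16| ≤ 9|x − 4| < 9·(ϵ/9) = ϵ.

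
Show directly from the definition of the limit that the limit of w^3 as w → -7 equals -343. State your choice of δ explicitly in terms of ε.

Let ε > 0 be given. We seek δ > 0 with 0 < |w + 7| < δ ⇒ |w^3 + 343| < ε.
Factor: w^3 + 343 = (w + 7)(w^2 - 7w + 49), so |w^3 + 343| = |w + 7|·|w^2 - 7w + 49|.
Restrict δ ≤ 1. Then |w + 7| < 1 gives |w| < 8, so by the triangle inequality |w^2 - 7w + 49| ≤ 8^2 + 7·8 + 49 = 169.
Hence |w^3 + 343| ≤ 169|w + 7|, which is < ε once |w + 7| < ε/169.
Take δ = min(1, ε/169). If 0 < |w + 7| < δ then both bounds hold and |w^3 + 343| ≤ 169|w + 7| < 169·(ε/169) = ε.

δ = min(1, ε/169)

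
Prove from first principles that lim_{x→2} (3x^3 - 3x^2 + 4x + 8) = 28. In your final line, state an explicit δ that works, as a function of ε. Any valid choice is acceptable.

δ = min(2, ε/70)

Let ε > 0 be given. We want δ > 0 such that 0 < |x − 2| < δ implies |(3x^3 - 3x^2 + 4x + 8) − 28| < ε.
(3x^3 - 3x^2 + 4x + 8) − 28 = 3x^3 - 3x^2 + 4x - 20 = (x − 2)(3x^2 + 3x + 10).
So |(3x^3 - 3x^2 + 4x + 8) − 28| = |x − 2|·|3x^2 + 3x + 10|.
Require δ ≤ 2. Then |x − 2| < 2 gives |x| < 4, and by the triangle inequality |3x^2 + 3x + 10| ≤ 3·4^2 + 3·4 + 10 = 70.
Hence |(3x^3 - 3x^2 + 4x + 8) − 28| ≤ 70|x − 2| < ε provided |x − 2| < ε/70.
Take δ = min(2, ε/70). Then 0 < |x − 2| < δ gives both |x − 2| < 2 and |x − 2| < ε/70, so |(3x^3 - 3x^2 + 4x + 8) − 28| < ε.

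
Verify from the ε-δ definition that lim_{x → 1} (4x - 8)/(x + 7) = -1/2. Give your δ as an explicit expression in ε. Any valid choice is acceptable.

δ = min(4, (8/9)ε)

Suppose ε > 0. We want δ > 0 with 0 < |x − 1| < δ ⇒ |(4x - 8)/(x + 7) + 1/2| < ε.
Combining over a common denominator, (4x - 8)/(x + 7) + 1/2 = [(4x - 8)·8 − (-4)·(x + 7)] / [8·(x + 7)] = 36(x − 1) / (8(x + 7)).
So |(4x - 8)/(x + 7) + 1/2| = 36|x − 1| / (8·|x + 7|).
Require δ ≤ 4, so |x + 7| ≥ |8| − |x − 1| > 8 − 4 = 4.
Hence |(4x - 8)/(x + 7) + 1/2| < 36|x − 1|/(8·4) = (9/8)|x − 1|, which is < ε once |x − 1| < (8/9)ε.
Take δ = min(4, (8/9)ε). Then 0 < |x − 1| < δ forces both bounds, so |(4x - 8)/(x + 7) + 1/2| < ε.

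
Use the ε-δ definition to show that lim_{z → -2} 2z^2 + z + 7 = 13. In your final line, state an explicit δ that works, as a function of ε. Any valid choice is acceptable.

δ = min(1, ε/9)

Let ε > 0 be given. We want δ > 0 such that 0 < |z + 2| < δ implies |(2z^2 + z + 7) − 13| < ε.
(2z^2 + z + 7) − 13 = 2z^2 + z - 6 = (z + 2)(2z - 3).
So |(2z^2 + z + 7) − 13| = |z + 2|·|2z - 3|.
Assume first that |z + 2| < 1, so |z| < 3. Then |2z - 3| ≤ 2·3 + 3 = 9.
Hence |(2z^2 + z + 7) − 13| ≤ 9|z + 2| < ε provided |z + 2| < ε/9.
Take δ = min(1, ε/9). Then 0 < |z + 2| < δ gives both |z + 2| < 1 and |z + 2| < ε/9, so |(2z^2 + z + 7) − 13| < ε.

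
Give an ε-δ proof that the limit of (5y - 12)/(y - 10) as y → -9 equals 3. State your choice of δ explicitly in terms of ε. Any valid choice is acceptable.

δ = min(19/2, (19/4)ε)

Fix ε > 0. We want δ > 0 with 0 < |y + 9| < δ ⇒ |(5y - 12)/(y - 10) − 3| < ε.
Combining over a common denominator, (5y - 12)/(y - 10) − 3 = [(5y - 12)·(-19) − (-57)·(y - 10)] / [(-19)·(y - 10)] = -38(y + 9) / ((-19)(y - 10)).
So |(5y - 12)/(y - 10) − 3| = 38|y + 9| / (19·|y − 10|).
Require δ ≤ 19/2, so |y − 10| ≥ |-19| − |y + 9| > 19 − 19/2 = 19/2.
Hence |(5y - 12)/(y - 10) − 3| < 38|y + 9|/(19·(19/2)) = (4/19)|y + 9|, which is < ε once |y + 9| < (19/4)ε.
Take δ = min(19/2, (19/4)ε). Then 0 < |y + 9| < δ forces both bounds, so |(5y - 12)/(y - 10) − 3| < ε.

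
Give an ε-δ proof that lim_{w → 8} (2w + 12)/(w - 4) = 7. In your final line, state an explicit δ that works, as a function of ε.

δ = min(2, (2/5)ε)

Suppose ε > 0. We want δ > 0 with 0 < |w − 8| < δ ⇒ |(2w + 12)/(w - 4) − 7| < ε.
Combining over a common denominator, (2w + 12)/(w - 4) − 7 = [(2w + 12)·4 − 28·(w - 4)] / [4·(w - 4)] = -20(w − 8) / (4(w - 4)).
So |(2w + 12)/(w - 4) − 7| = 20|w − 8| / (4·|w − 4|).
Require δ ≤ 2, so |w − 4| ≥ |4| − |w − 8| > 4 − 2 = 2.
Hence |(2w + 12)/(w - 4) − 7| < 20|w − 8|/(4·2) = (5/2)|w − 8|, which is < ε once |w − 8| < (2/5)ε.
Take δ = min(2, (2/5)ε). Then 0 < |w − 8| < δ forces both bounds, so |(2w + 12)/(w - 4) − 7| < ε.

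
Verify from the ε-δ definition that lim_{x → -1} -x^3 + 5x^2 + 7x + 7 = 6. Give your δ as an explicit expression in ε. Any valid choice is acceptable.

Suppose ε > 0. We want δ > 0 such that 0 < |x + 1| < δ implies |(-x^3 + 5x^2 + 7x + 7) − 6| < ε.
(-x^3 + 5x^2 + 7x + 7) − 6 = -x^3 + 5x^2 + 7x + 1 = (x + 1)(-x^2 + 6x + 1).
So |(-x^3 + 5x^2 + 7x + 7) − 6| = |x + 1|·|-x^2 + 6x + 1|.
Require δ ≤ 1. Then |x + 1| < 1 gives |x| < 2, and by the triangle inequality |-x^2 + 6x + 1| ≤ 2^2 + 6·2 + 1 = 17.
Hence |(-x^3 + 5x^2 + 7x + 7) − 6| ≤ 17|x + 1| < ε provided |x + 1| < ε/17.
Choosing δ = min(1, ε/17) ensures both conditions, hence |(-x^3 + 5x^2 + 7x + 7) − 6| < ε.

δ = min(1, ε/17)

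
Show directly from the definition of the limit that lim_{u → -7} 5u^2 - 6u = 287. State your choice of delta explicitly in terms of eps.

delta = min(1, eps/81)

Let eps > 0 be given. We want delta > 0 such that 0 < |u + 7| < delta implies |(5u^2 - 6u) − 287| < eps.
(5u^2 - 6u) − 287 = 5u^2 - 6u - 287 = (u + 7)(5u - 41).
So |(5u^2 - 6u) − 287| = |u + 7|·|5u - 41|.
Assume first that |u + 7| < 1, so |u| < 8. Then |5u - 41| ≤ 5·8 + 41 = 81.
Hence |(5u^2 - 6u) − 287| ≤ 81|u + 7| < eps provided |u + 7| < eps/81.
Choosing delta = min(1, eps/81) ensures both conditions, hence |(5u^2 - 6u) − 287| < eps.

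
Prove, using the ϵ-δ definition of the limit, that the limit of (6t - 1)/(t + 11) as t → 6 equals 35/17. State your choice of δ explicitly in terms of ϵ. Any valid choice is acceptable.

δ = min(17/2, (289/134)ϵ)

Let ϵ > 0. We want δ > 0 with 0 < |t − 6| < δ ⇒ |(6t - 1)/(t + 11) − (35/17)| < ϵ.
Combining over a common denominator, (6t - 1)/(t + 11) − (35/17) = [(6t - 1)·17 − 35·(t + 11)] / [17·(t + 11)] = 67(t − 6) / (17(t + 11)).
So |(6t - 1)/(t + 11) − (35/17)| = 67|t − 6| / (17·|t + 11|).
Require δ ≤ 17/2, so |t + 11| ≥ |17| − |t − 6| > 17 − 17/2 = 17/2.
Hence |(6t - 1)/(t + 11) − (35/17)| < 67|t − 6|/(17·(17/2)) = (134/289)|t − 6|, which is < ϵ once |t − 6| < (289/134)ϵ.
Take δ = min(17/2, (289/134)ϵ). Then 0 < |t − 6| < δ forces both bounds, so |(6t - 1)/(t + 11) − (35/17)| < ϵ.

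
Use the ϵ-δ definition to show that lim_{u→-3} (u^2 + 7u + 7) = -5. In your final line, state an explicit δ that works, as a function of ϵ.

Let ϵ > 0. We want δ > 0 such that 0 < |u + 3| < δ implies |(u^2 + 7u + 7) + 5| < ϵ.
(u^2 + 7u + 7) + 5 = u^2 + 7u + 12 = (u + 3)(u + 4).
So |(u^2 + 7u + 7) + 5| = |u + 3|·|u + 4|.
Assume first that |u + 3| < 2, so |u| < 5. Then |u + 4| ≤ 5 + 4 = 9.
Hence |(u^2 + 7u + 7) + 5| ≤ 9|u + 3| < ϵ provided |u + 3| < ϵ/9.
Take δ = min(2, ϵ/9). Then 0 < |u + 3| < δ gives both |u + 3| < 2 and |u + 3| < ϵ/9, so |(u^2 + 7u + 7) + 5| < ϵ.

δ = min(2, ϵ/9)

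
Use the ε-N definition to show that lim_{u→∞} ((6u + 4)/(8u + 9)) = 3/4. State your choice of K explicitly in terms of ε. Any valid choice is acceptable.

K = (11/32)/ε

Fix ε > 0. We seek K > 0 such that u > K implies |(6u + 4)/(8u + 9) − (3/4)| < ε.
(6u + 4)/(8u + 9) − (3/4) = (8(6u + 4) − 6(8u + 9)) / (8(8u + 9)) = -22/(8(8u + 9)).
For u > 0 we have 8u + 9 > 8u, so |(6u + 4)/(8u + 9) − (3/4)| = 22/(8(8u + 9)) < 22/(8·8u) = (11/32)/u.
Thus |(6u + 4)/(8u + 9) − (3/4)| < ε whenever u > (11/32)/ε.
Take K = (11/32)/ε. If u > K then |(6u + 4)/(8u + 9) − (3/4)| < (11/32)/u < ε.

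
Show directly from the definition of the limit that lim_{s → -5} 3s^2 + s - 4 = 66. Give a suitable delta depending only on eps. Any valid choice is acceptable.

delta = min(1, eps/32)

Let eps > 0 be given. We want delta > 0 such that 0 < |s + 5| < delta implies |(3s^2 + s - 4) − 66| < eps.
(3s^2 + s - 4) − 66 = 3s^2 + s - 70 = (s + 5)(3s - 14).
So |(3s^2 + s - 4) − 66| = |s + 5|·|3s - 14|.
Require delta ≤ 1. Then |s + 5| < 1 gives |s| < 6, and by the triangle inequality |3s - 14| ≤ 3·6 + 14 = 32.
Hence |(3s^2 + s - 4) − 66| ≤ 32|s + 5| < eps provided |s + 5| < eps/32.
Take delta = min(1, eps/32). Then 0 < |s + 5| < delta gives both |s + 5| < 1 and |s + 5| < eps/32, so |(3s^2 + s - 4) − 66| < eps.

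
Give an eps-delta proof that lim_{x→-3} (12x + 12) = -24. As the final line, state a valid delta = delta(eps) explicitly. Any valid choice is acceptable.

Let eps > 0. We need delta > 0 so that 0 < |x + 3| < delta implies |(12x + 12) + 24| < eps.
Since (12x + 12) + 24 = 12(x + 3), we have |(12x + 12) + 24| = 12|x + 3|.
Thus it suffices that |x + 3| < eps/12.
Take delta = eps/12. If 0 < |x + 3| < delta then |(12x + 12) + 24| = 12|x + 3| < 12·(eps/12) = eps.

delta = eps/12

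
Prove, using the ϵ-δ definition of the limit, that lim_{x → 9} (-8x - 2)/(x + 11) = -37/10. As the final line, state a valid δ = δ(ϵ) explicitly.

δ = min(10, (100/43)ϵ)

Fix ϵ > 0. We want δ > 0 with 0 < |x − 9| < δ ⇒ |(-8x - 2)/(x + 11) + 37/10| < ϵ.
Combining over a common denominator, (-8x - 2)/(x + 11) + 37/10 = [(-8x - 2)·20 − (-74)·(x + 11)] / [20·(x + 11)] = -86(x − 9) / (20(x + 11)).
So |(-8x - 2)/(x + 11) + 37/10| = 86|x − 9| / (20·|x + 11|).
Require δ ≤ 10, so |x + 11| ≥ |20| − |x − 9| > 20 − 10 = 10.
Hence |(-8x - 2)/(x + 11) + 37/10| < 86|x − 9|/(20·10) = (43/100)|x − 9|, which is < ϵ once |x − 9| < (100/43)ϵ.
Take δ = min(10, (100/43)ϵ). Then 0 < |x − 9| < δ forces both bounds, so |(-8x - 2)/(x + 11) + 37/10| < ϵ.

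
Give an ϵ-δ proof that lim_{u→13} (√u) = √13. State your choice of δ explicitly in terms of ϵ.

δ = min(13, √13·ϵ)

Fix ϵ > 0. We want δ > 0 such that 0 < |u − 13| < δ implies |√u − √13| < ϵ.
Rationalise: √u − √13 = (u − 13)/(√u + √13), so |√u − √13| = |u − 13|/(√u + √13).
Restrict δ ≤ 13 so that |u − 13| < 13 forces u > 0, and then √u + √13 > √13.
Hence |√u − √13| < |u − 13|/√13, which is < ϵ once |u − 13| < √13·ϵ.
Take δ = min(13, √13·ϵ). If 0 < |u − 13| < δ then u > 0 and |√u − √13| < |u − 13|/√13 < ϵ.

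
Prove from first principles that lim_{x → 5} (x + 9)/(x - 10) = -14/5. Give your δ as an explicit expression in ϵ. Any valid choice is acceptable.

Fix ϵ > 0. We want δ > 0 with 0 < |x − 5| < δ ⇒ |(x + 9)/(x - 10) + 14/5| < ϵ.
Combining over a common denominator, (x + 9)/(x - 10) + 14/5 = [(x + 9)·(-5) − 14·(x - 10)] / [(-5)·(x - 10)] = -19(x − 5) / ((-5)(x - 10)).
So |(x + 9)/(x - 10) + 14/5| = 19|x − 5| / (5·|x − 10|).
Require δ ≤ 5/2, so |x − 10| ≥ |-5| − |x − 5| > 5 − 5/2 = 5/2.
Hence |(x + 9)/(x - 10) + 14/5| < 19|x − 5|/(5·(5/2)) = (38/25)|x − 5|, which is < ϵ once |x − 5| < (25/38)ϵ.
Take δ = min(5/2, (25/38)ϵ). Then 0 < |x − 5| < δ forces both bounds, so |(x + 9)/(x - 10) + 14/5| < ϵ.

δ = min(5/2, (25/38)ϵ)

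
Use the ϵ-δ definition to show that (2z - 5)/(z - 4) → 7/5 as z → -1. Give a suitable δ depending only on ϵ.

Suppose ϵ > 0. We want δ > 0 with 0 < |z + 1| < δ ⇒ |(2z - 5)/(z - 4) − (7/5)| < ϵ.
Combining over a common denominator, (2z - 5)/(z - 4) − (7/5) = [(2z - 5)·(-5) − (-7)·(z - 4)] / [(-5)·(z - 4)] = -3(z + 1) / ((-5)(z - 4)).
So |(2z - 5)/(z - 4) − (7/5)| = 3|z + 1| / (5·|z − 4|).
Restrict δ ≤ 5/2. Then |z + 1| < 5/2 gives |z − 4| = |(z + 1) + (-5)| ≥ 5 − 5/2 = 5/2.
Hence |(2z - 5)/(z - 4) − (7/5)| < 3|z + 1|/(5·(5/2)) = (6/25)|z + 1|, which is < ϵ once |z + 1| < (25/6)ϵ.
Take δ = min(5/2, (25/6)ϵ). Then 0 < |z + 1| < δ forces both bounds, so |(2z - 5)/(z - 4) − (7/5)| < ϵ.

δ = min(5/2, (25/6)ϵ)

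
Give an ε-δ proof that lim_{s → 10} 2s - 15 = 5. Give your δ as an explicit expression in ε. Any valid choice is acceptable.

Fix ε > 0. We need δ > 0 so that 0 < |s − 10| < δ implies |(2s - 15) − 5| < ε.
Since (2s - 15) − 5 = 2(s − 10), we have |(2s - 15) − 5| = 2|s − 10|.
So 2|s − 10| < ε exactly when |s − 10| < ε/2.
Choosing δ = ε/2 gives |(2s - 15) − 5| = 2|s − 10| < ε whenever |s − 10| < δ.

δ = ε/2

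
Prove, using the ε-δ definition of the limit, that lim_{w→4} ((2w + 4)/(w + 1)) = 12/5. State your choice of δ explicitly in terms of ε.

δ = min(5/2, (25/4)ε)

Fix ε > 0. We want δ > 0 with 0 < |w − 4| < δ ⇒ |(2w + 4)/(w + 1) − (12/5)| < ε.
Combining over a common denominator, (2w + 4)/(w + 1) − (12/5) = [(2w + 4)·5 − 12·(w + 1)] / [5·(w + 1)] = -2(w − 4) / (5(w + 1)).
So |(2w + 4)/(w + 1) − (12/5)| = 2|w − 4| / (5·|w + 1|).
Require δ ≤ 5/2, so |w + 1| ≥ |5| − |w − 4| > 5 − 5/2 = 5/2.
Hence |(2w + 4)/(w + 1) − (12/5)| < 2|w − 4|/(5·(5/2)) = (4/25)|w − 4|, which is < ε once |w − 4| < (25/4)ε.
Take δ = min(5/2, (25/4)ε). Then 0 < |w − 4| < δ forces both bounds, so |(2w + 4)/(w + 1) − (12/5)| < ε.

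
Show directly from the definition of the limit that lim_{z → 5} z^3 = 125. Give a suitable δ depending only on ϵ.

δ = min(1, ϵ/91)

Suppose ϵ > 0. We seek δ > 0 with 0 < |z − 5| < δ ⇒ |z^3 − 125| < ϵ.
Factor: z^3 − 125 = (z − 5)(z^2 + 5z + 25), so |z^3 − 125| = |z − 5|·|z^2 + 5z + 25|.
Restrict δ ≤ 1. Then |z − 5| < 1 gives |z| < 6, so by the triangle inequality |z^2 + 5z + 25| ≤ 6^2 + 5·6 + 25 = 91.
Hence |z^3 − 125| ≤ 91|z − 5|, which is < ϵ once |z − 5| < ϵ/91.
Take δ = min(1, ϵ/91). If 0 < |z − 5| < δ then both bounds hold and |z^3 − 125| ≤ 91|z − 5| < 91·(ϵ/91) = ϵ.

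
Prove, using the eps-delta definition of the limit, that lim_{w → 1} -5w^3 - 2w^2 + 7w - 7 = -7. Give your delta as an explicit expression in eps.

delta = min(2, eps/66)

Let eps > 0 be given. We want delta > 0 such that 0 < |w − 1| < delta implies |(-5w^3 - 2w^2 + 7w - 7) + 7| < eps.
(-5w^3 - 2w^2 + 7w - 7) + 7 = -5w^3 - 2w^2 + 7w = (w − 1)(-5w^2 - 7w).
So |(-5w^3 - 2w^2 + 7w - 7) + 7| = |w − 1|·|-5w^2 - 7w|.
Require delta ≤ 2. Then |w − 1| < 2 gives |w| < 3, and by the triangle inequality |-5w^2 - 7w| ≤ 5·3^2 + 7·3 = 66.
Hence |(-5w^3 - 2w^2 + 7w - 7) + 7| ≤ 66|w − 1| < eps provided |w − 1| < eps/66.
Take delta = min(2, eps/66). Then 0 < |w − 1| < delta gives both |w − 1| < 2 and |w − 1| < eps/66, so |(-5w^3 - 2w^2 + 7w - 7) + 7| < eps.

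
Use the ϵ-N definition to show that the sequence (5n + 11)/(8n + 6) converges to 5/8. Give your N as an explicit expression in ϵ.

N = (29/32)/ϵ

Suppose ϵ > 0. For n ≥ 1, |(5n + 11)/(8n + 6) − (5/8)| = |58|/(8(8n + 6)) = 58/(8(8n + 6)).
Since 8n + 6 ≥ 8n for n ≥ 1, this is ≤ 58/(8·8n) = (29/32)/n.
So |(5n + 11)/(8n + 6) − (5/8)| < ϵ whenever n > (29/32)/ϵ.
Take N = (29/32)/ϵ. If n > N then |(5n + 11)/(8n + 6) − (5/8)| ≤ (29/32)/n < ϵ.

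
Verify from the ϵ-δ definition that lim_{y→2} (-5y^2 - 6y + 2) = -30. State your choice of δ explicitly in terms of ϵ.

δ = min(2, ϵ/36)

Let ϵ > 0. We want δ > 0 such that 0 < |y − 2| < δ implies |(-5y^2 - 6y + 2) + 30| < ϵ.
(-5y^2 - 6y + 2) + 30 = -5y^2 - 6y + 32 = (y − 2)(-5y - 16).
So |(-5y^2 - 6y + 2) + 30| = |y − 2|·|-5y - 16|.
Require δ ≤ 2. Then |y − 2| < 2 gives |y| < 4, and by the triangle inequality |-5y - 16| ≤ 5·4 + 16 = 36.
Hence |(-5y^2 - 6y + 2) + 30| ≤ 36|y − 2| < ϵ provided |y − 2| < ϵ/36.
Take δ = min(2, ϵ/36). Then 0 < |y − 2| < δ gives both |y − 2| < 2 and |y − 2| < ϵ/36, so |(-5y^2 - 6y + 2) + 30| < ϵ.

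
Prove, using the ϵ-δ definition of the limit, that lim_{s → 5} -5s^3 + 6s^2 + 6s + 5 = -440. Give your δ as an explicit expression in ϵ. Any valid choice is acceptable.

δ = min(2, ϵ/467)

Let ϵ > 0. We want δ > 0 such that 0 < |s − 5| < δ implies |(-5s^3 + 6s^2 + 6s + 5) + 440| < ϵ.
(-5s^3 + 6s^2 + 6s + 5) + 440 = -5s^3 + 6s^2 + 6s + 445 = (s − 5)(-5s^2 - 19s - 89).
So |(-5s^3 + 6s^2 + 6s + 5) + 440| = |s − 5|·|-5s^2 - 19s - 89|.
Require δ ≤ 2. Then |s − 5| < 2 gives |s| < 7, and by the triangle inequality |-5s^2 - 19s - 89| ≤ 5·7^2 + 19·7 + 89 = 467.
Hence |(-5s^3 + 6s^2 + 6s + 5) + 440| ≤ 467|s − 5| < ϵ provided |s − 5| < ϵ/467.
Choosing δ = min(2, ϵ/467) ensures both conditions, hence |(-5s^3 + 6s^2 + 6s + 5) + 440| < ϵ.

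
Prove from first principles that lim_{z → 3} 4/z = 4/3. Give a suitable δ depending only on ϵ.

Let ϵ > 0. We seek δ > 0 such that 0 < |z − 3| < δ implies |4/z − (4/3)| < ϵ.
|4/z − (4/3)| = 4·|3 − z|/(3·|z|) = 4|z − 3|/(3|z|).
Restrict δ ≤ 3/2. Then |z − 3| < 3/2 gives |z| > 3/2, so 3|z| > 9/2.
Then |4/z − (4/3)| < 4|z − 3|/(9/2), which is < ϵ when |z − 3| < (9/8)ϵ.
Take δ = min(3/2, (9/8)ϵ). Then 0 < |z − 3| < δ gives both |z − 3| < 3/2 and |z − 3| < (9/8)ϵ, so |4/z − (4/3)| < ϵ.

δ = min(3/2, (9/8)ϵ)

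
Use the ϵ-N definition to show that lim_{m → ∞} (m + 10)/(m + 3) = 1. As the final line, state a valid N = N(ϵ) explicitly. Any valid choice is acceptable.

N = 7/ϵ

Let ϵ > 0. For m ≥ 1, |(m + 10)/(m + 3) − 1| = |7|/((m + 3)) = 7/((m + 3)).
Since m + 3 ≥ m for m ≥ 1, this is ≤ 7/(m) = 7/m.
So |(m + 10)/(m + 3) − 1| < ϵ whenever m > 7/ϵ.
Take N = 7/ϵ. If m > N then |(m + 10)/(m + 3) − 1| ≤ 7/m < ϵ.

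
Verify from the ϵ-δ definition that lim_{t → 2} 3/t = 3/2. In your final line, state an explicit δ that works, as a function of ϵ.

δ = min(1, (2/3)ϵ)

Let ϵ > 0. We seek δ > 0 such that 0 < |t − 2| < δ implies |3/t − (3/2)| < ϵ.
|3/t − (3/2)| = 3·|2 − t|/(2·|t|) = 3|t − 2|/(2|t|).
Restrict δ ≤ 1. Then |t − 2| < 1 gives |t| > 1, so 2|t| > 2.
Then |3/t − (3/2)| < 3|t − 2|/2, which is < ϵ when |t − 2| < (2/3)ϵ.
Take δ = min(1, (2/3)ϵ). Then 0 < |t − 2| < δ gives both |t − 2| < 1 and |t − 2| < (2/3)ϵ, so |3/t − (3/2)| < ϵ.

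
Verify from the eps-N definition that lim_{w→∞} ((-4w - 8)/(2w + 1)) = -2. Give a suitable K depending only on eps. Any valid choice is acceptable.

Let eps > 0 be given. We seek K > 0 such that w > K implies |(-4w - 8)/(2w + 1) + 2| < eps.
(-4w - 8)/(2w + 1) + 2 = (2(-4w - 8) − (-4)(2w + 1)) / (2(2w + 1)) = -12/(2(2w + 1)).
For w > 0 we have 2w + 1 > 2w, so |(-4w - 8)/(2w + 1) + 2| = 12/(2(2w + 1)) < 12/(2·2w) = 3/w.
Thus |(-4w - 8)/(2w + 1) + 2| < eps whenever w > 3/eps.
Take K = 3/eps. If w > K then |(-4w - 8)/(2w + 1) + 2| < 3/w < eps.

K = 3/eps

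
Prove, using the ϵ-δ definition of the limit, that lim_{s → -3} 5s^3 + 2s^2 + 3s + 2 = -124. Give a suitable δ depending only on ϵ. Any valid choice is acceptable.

δ = min(1, ϵ/174)

Suppose ϵ > 0. We want δ > 0 such that 0 < |s + 3| < δ implies |(5s^3 + 2s^2 + 3s + 2) + 124| < ϵ.
(5s^3 + 2s^2 + 3s + 2) + 124 = 5s^3 + 2s^2 + 3s + 126 = (s + 3)(5s^2 - 13s + 42).
So |(5s^3 + 2s^2 + 3s + 2) + 124| = |s + 3|·|5s^2 - 13s + 42|.
Assume first that |s + 3| < 1, so |s| < 4. Then |5s^2 - 13s + 42| ≤ 5·4^2 + 13·4 + 42 = 174.
Hence |(5s^3 + 2s^2 + 3s + 2) + 124| ≤ 174|s + 3| < ϵ provided |s + 3| < ϵ/174.
Choosing δ = min(1, ϵ/174) ensures both conditions, hence |(5s^3 + 2s^2 + 3s + 2) + 124| < ϵ.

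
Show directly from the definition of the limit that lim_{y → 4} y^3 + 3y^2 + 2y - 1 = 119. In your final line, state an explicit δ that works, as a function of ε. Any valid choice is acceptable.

Suppose ε > 0. We want δ > 0 such that 0 < |y − 4| < δ implies |(y^3 + 3y^2 + 2y - 1) − 119| < ε.
(y^3 + 3y^2 + 2y - 1) − 119 = y^3 + 3y^2 + 2y - 120 = (y − 4)(y^2 + 7y + 30).
So |(y^3 + 3y^2 + 2y - 1) − 119| = |y − 4|·|y^2 + 7y + 30|.
Assume first that |y − 4| < 1, so |y| < 5. Then |y^2 + 7y + 30| ≤ 5^2 + 7·5 + 30 = 90.
Hence |(y^3 + 3y^2 + 2y - 1) − 119| ≤ 90|y − 4| < ε provided |y − 4| < ε/90.
Choosing δ = min(1, ε/90) ensures both conditions, hence |(y^3 + 3y^2 + 2y - 1) − 119| < ε.

δ = min(1, ε/90)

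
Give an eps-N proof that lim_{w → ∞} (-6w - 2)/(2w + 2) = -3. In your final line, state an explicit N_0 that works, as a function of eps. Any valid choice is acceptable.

Let eps > 0. We seek N_0 > 0 such that w > N_0 implies |(-6w - 2)/(2w + 2) + 3| < eps.
(-6w - 2)/(2w + 2) + 3 = (2(-6w - 2) − (-6)(2w + 2)) / (2(2w + 2)) = 8/(2(2w + 2)).
For w > 0 we have 2w + 2 > 2w, so |(-6w - 2)/(2w + 2) + 3| = 8/(2(2w + 2)) < 8/(2·2w) = 2/w.
Thus |(-6w - 2)/(2w + 2) + 3| < eps whenever w > 2/eps.
Take N_0 = 2/eps. If w > N_0 then |(-6w - 2)/(2w + 2) + 3| < 2/w < eps.

N_0 = 2/eps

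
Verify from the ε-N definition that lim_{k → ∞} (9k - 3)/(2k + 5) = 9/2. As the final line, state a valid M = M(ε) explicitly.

Fix ε > 0. For k ≥ 1, |(9k - 3)/(2k + 5) − (9/2)| = |-51|/(2(2k + 5)) = 51/(2(2k + 5)).
Since 2k + 5 ≥ 2k for k ≥ 1, this is ≤ 51/(2·2k) = (51/4)/k.
So |(9k - 3)/(2k + 5) − (9/2)| < ε whenever k > (51/4)/ε.
Take M = (51/4)/ε. If k > M then |(9k - 3)/(2k + 5) − (9/2)| ≤ (51/4)/k < ε.

M = (51/4)/ε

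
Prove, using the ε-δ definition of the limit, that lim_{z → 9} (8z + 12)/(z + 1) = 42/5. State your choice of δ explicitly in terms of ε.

δ = min(5, (25/2)ε)

Let ε > 0 be given. We want δ > 0 with 0 < |z − 9| < δ ⇒ |(8z + 12)/(z + 1) − (42/5)| < ε.
Combining over a common denominator, (8z + 12)/(z + 1) − (42/5) = [(8z + 12)·10 − 84·(z + 1)] / [10·(z + 1)] = -4(z − 9) / (10(z + 1)).
So |(8z + 12)/(z + 1) − (42/5)| = 4|z − 9| / (10·|z + 1|).
Require δ ≤ 5, so |z + 1| ≥ |10| − |z − 9| > 10 − 5 = 5.
Hence |(8z + 12)/(z + 1) − (42/5)| < 4|z − 9|/(10·5) = (2/25)|z − 9|, which is < ε once |z − 9| < (25/2)ε.
Take δ = min(5, (25/2)ε). Then 0 < |z − 9| < δ forces both bounds, so |(8z + 12)/(z + 1) − (42/5)| < ε.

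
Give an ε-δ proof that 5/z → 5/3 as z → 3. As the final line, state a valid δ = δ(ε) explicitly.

δ = min(3/2, (9/10)ε)

Suppose ε > 0. We seek δ > 0 such that 0 < |z − 3| < δ implies |5/z − (5/3)| < ε.
|5/z − (5/3)| = 5·|3 − z|/(3·|z|) = 5|z − 3|/(3|z|).
Require δ ≤ 3/2 so that |z| > 3 − 3/2 = 3/2, hence 3|z| > 9/2.
Then |5/z − (5/3)| < 5|z − 3|/(9/2), which is < ε when |z − 3| < (9/10)ε.
Take δ = min(3/2, (9/10)ε). Then 0 < |z − 3| < δ gives both |z − 3| < 3/2 and |z − 3| < (9/10)ε, so |5/z − (5/3)| < ε.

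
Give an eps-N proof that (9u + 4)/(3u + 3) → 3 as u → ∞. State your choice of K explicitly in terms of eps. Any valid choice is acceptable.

K = (5/3)/eps

Suppose eps > 0. We seek K > 0 such that u > K implies |(9u + 4)/(3u + 3) − 3| < eps.
(9u + 4)/(3u + 3) − 3 = (3(9u + 4) − 9(3u + 3)) / (3(3u + 3)) = -15/(3(3u + 3)).
For u > 0 we have 3u + 3 > 3u, so |(9u + 4)/(3u + 3) − 3| = 15/(3(3u + 3)) < 15/(3·3u) = (5/3)/u.
Thus |(9u + 4)/(3u + 3) − 3| < eps whenever u > (5/3)/eps.
Take K = (5/3)/eps. If u > K then |(9u + 4)/(3u + 3) − 3| < (5/3)/u < eps.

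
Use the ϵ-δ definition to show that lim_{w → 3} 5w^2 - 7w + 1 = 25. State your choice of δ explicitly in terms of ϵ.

Let ϵ > 0. We want δ > 0 such that 0 < |w − 3| < δ implies |(5w^2 - 7w + 1) − 25| < ϵ.
(5w^2 - 7w + 1) − 25 = 5w^2 - 7w - 24 = (w − 3)(5w + 8).
So |(5w^2 - 7w + 1) − 25| = |w − 3|·|5w + 8|.
Require δ ≤ 1. Then |w − 3| < 1 gives |w| < 4, and by the triangle inequality |5w + 8| ≤ 5·4 + 8 = 28.
Hence |(5w^2 - 7w + 1) − 25| ≤ 28|w − 3| < ϵ provided |w − 3| < ϵ/28.
Choosing δ = min(1, ϵ/28) ensures both conditions, hence |(5w^2 - 7w + 1) − 25| < ϵ.

δ = min(1, ϵ/28)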